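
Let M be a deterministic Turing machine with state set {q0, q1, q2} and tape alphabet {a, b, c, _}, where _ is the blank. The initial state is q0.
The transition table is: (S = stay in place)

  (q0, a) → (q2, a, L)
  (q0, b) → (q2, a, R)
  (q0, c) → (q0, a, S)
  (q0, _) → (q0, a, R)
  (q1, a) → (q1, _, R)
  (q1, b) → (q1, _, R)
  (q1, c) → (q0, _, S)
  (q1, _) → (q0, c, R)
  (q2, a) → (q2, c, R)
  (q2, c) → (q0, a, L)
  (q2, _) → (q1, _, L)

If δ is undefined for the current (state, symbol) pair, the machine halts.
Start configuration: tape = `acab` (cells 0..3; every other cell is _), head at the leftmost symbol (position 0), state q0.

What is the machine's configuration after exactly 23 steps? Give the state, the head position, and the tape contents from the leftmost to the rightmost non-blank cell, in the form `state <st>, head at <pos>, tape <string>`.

q0 | ____[a]cab   read a → write a, move L, go to q2
q2 | ___[_]acab   read _ → write _, move L, go to q1
q1 | __[_]_acab   read _ → write c, move R, go to q0
q0 | __c[_]acab   read _ → write a, move R, go to q0
q0 | __ca[a]cab   read a → write a, move L, go to q2
q2 | __c[a]acab   read a → write c, move R, go to q2
q2 | __cc[a]cab   read a → write c, move R, go to q2
q2 | __ccc[c]ab   read c → write a, move L, go to q0
q0 | __cc[c]aab   read c → write a, move S, go to q0
q0 | __cc[a]aab   read a → write a, move L, go to q2
q2 | __c[c]aaab   read c → write a, move L, go to q0
q0 | __[c]aaaab   read c → write a, move S, go to q0
q0 | __[a]aaaab   read a → write a, move L, go to q2
q2 | _[_]aaaaab   read _ → write _, move L, go to q1
q1 | [_]_aaaaab   read _ → write c, move R, go to q0
q0 | c[_]aaaaab   read _ → write a, move R, go to q0
q0 | ca[a]aaaab   read a → write a, move L, go to q2
q2 | c[a]aaaaab   read a → write c, move R, go to q2
q2 | cc[a]aaaab   read a → write c, move R, go to q2
q2 | ccc[a]aaab   read a → write c, move R, go to q2
q2 | cccc[a]aab   read a → write c, move R, go to q2
q2 | ccccc[a]ab   read a → write c, move R, go to q2
q2 | cccccc[a]b   read a → write c, move R, go to q2
q2 | ccccccc[b]
After 23 steps: state q2, head at 3, tape cccccccb.

state q2, head at 3, tape cccccccb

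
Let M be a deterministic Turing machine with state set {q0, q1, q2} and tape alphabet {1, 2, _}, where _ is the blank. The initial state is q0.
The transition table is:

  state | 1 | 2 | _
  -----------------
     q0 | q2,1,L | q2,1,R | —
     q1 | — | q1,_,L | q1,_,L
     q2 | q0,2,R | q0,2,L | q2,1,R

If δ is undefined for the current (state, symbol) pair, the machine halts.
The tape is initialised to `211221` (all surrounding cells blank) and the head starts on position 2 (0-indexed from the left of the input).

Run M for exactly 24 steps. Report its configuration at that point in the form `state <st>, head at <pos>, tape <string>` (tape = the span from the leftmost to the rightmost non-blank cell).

state q0, head at 4, tape 12121221

q0 | __21[1]221   read 1 → write 1, move L, go to q2
q2 | __2[1]1221   read 1 → write 2, move R, go to q0
q0 | __22[1]221   read 1 → write 1, move L, go to q2
q2 | __2[2]1221   read 2 → write 2, move L, go to q0
q0 | __[2]21221   read 2 → write 1, move R, go to q2
q2 | __1[2]1221   read 2 → write 2, move L, go to q0
q0 | __[1]21221   read 1 → write 1, move L, go to q2
q2 | _[_]121221   read _ → write 1, move R, go to q2
q2 | _1[1]21221   read 1 → write 2, move R, go to q0
q0 | _12[2]1221   read 2 → write 1, move R, go to q2
q2 | _121[1]221   read 1 → write 2, move R, go to q0
q0 | _1212[2]21   read 2 → write 1, move R, go to q2
q2 | _12121[2]1   read 2 → write 2, move L, go to q0
q0 | _1212[1]21   read 1 → write 1, move L, go to q2
q2 | _121[2]121   read 2 → write 2, move L, go to q0
q0 | _12[1]2121   read 1 → write 1, move L, go to q2
q2 | _1[2]12121   read 2 → write 2, move L, go to q0
q0 | _[1]212121   read 1 → write 1, move L, go to q2
q2 | [_]1212121   read _ → write 1, move R, go to q2
q2 | 1[1]212121   read 1 → write 2, move R, go to q0
q0 | 12[2]12121   read 2 → write 1, move R, go to q2
q2 | 121[1]2121   read 1 → write 2, move R, go to q0
q0 | 1212[2]121   read 2 → write 1, move R, go to q2
q2 | 12121[1]21   read 1 → write 2, move R, go to q0
q0 | 121212[2]1
After 24 steps: state q0, head at 4, tape 12121221.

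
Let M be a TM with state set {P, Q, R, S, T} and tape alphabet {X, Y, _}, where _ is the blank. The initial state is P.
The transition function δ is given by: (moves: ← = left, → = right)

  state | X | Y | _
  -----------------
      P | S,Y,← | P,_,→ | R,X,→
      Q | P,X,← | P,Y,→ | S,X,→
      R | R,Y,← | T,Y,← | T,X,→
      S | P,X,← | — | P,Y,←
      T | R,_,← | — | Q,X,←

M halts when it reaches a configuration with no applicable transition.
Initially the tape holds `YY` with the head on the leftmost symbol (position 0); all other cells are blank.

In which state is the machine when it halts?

T

state=P head=0 tape=___[Y]Y___   (P,Y)→(P,_,→)
state=P head=1 tape=____[Y]___   (P,Y)→(P,_,→)
state=P head=2 tape=_____[_]__   (P,_)→(R,X,→)
state=R head=3 tape=_____X[_]_   (R,_)→(T,X,→)
state=T head=4 tape=_____XX[_]   (T,_)→(Q,X,←)
state=Q head=3 tape=_____X[X]X   (Q,X)→(P,X,←)
state=P head=2 tape=_____[X]XX   (P,X)→(S,Y,←)
state=S head=1 tape=____[_]YXX   (S,_)→(P,Y,←)
state=P head=0 tape=___[_]YYXX   (P,_)→(R,X,→)
state=R head=1 tape=___X[Y]YXX   (R,Y)→(T,Y,←)
state=T head=0 tape=___[X]YYXX   (T,X)→(R,_,←)
state=R head=-1 tape=__[_]_YYXX   (R,_)→(T,X,→)
state=T head=0 tape=__X[_]YYXX   (T,_)→(Q,X,←)
state=Q head=-1 tape=__[X]XYYXX   (Q,X)→(P,X,←)
state=P head=-2 tape=_[_]XXYYXX   (P,_)→(R,X,→)
state=R head=-1 tape=_X[X]XYYXX   (R,X)→(R,Y,←)
state=R head=-2 tape=_[X]YXYYXX   (R,X)→(R,Y,←)
state=R head=-3 tape=[_]YYXYYXX   (R,_)→(T,X,→)
state=T head=-2 tape=X[Y]YXYYXX
No transition is defined for (T, Y); M halts in state T.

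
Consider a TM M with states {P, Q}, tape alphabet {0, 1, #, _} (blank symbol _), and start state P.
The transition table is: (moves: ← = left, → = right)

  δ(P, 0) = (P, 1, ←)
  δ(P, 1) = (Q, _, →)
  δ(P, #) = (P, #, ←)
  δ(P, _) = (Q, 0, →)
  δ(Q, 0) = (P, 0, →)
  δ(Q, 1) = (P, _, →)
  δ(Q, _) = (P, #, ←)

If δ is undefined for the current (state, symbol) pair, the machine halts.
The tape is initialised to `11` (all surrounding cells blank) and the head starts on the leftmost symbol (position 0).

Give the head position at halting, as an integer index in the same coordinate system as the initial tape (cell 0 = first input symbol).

P | [1]1__   read 1 → write _, move →, go to Q
Q | _[1]__   read 1 → write _, move →, go to P
P | __[_]_   read _ → write 0, move →, go to Q
Q | __0[_]   read _ → write #, move ←, go to P
P | __[0]#   read 0 → write 1, move ←, go to P
P | _[_]1#   read _ → write 0, move →, go to Q
Q | _0[1]#   read 1 → write _, move →, go to P
P | _0_[#]   read # → write #, move ←, go to P
P | _0[_]#   read _ → write 0, move →, go to Q
Q | _00[#]
At halt the head is at cell 3.

3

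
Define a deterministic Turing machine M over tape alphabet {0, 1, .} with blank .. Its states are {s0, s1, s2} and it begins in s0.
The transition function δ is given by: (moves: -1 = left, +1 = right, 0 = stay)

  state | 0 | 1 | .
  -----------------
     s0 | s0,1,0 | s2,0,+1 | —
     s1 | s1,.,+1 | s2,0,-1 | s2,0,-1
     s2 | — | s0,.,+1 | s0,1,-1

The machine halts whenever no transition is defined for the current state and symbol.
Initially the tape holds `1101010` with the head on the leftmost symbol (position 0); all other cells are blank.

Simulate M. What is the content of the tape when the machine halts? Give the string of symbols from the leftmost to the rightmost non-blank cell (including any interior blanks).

0.0.0.0

s0 | [1]101010..   read 1 → write 0, move +1, go to s2
s2 | 0[1]01010..   read 1 → write ., move +1, go to s0
s0 | 0.[0]1010..   read 0 → write 1, move 0, go to s0
s0 | 0.[1]1010..   read 1 → write 0, move +1, go to s2
s2 | 0.0[1]010..   read 1 → write ., move +1, go to s0
s0 | 0.0.[0]10..   read 0 → write 1, move 0, go to s0
s0 | 0.0.[1]10..   read 1 → write 0, move +1, go to s2
s2 | 0.0.0[1]0..   read 1 → write ., move +1, go to s0
s0 | 0.0.0.[0]..   read 0 → write 1, move 0, go to s0
s0 | 0.0.0.[1]..   read 1 → write 0, move +1, go to s2
s2 | 0.0.0.0[.].   read . → write 1, move -1, go to s0
s0 | 0.0.0.[0]1.   read 0 → write 1, move 0, go to s0
s0 | 0.0.0.[1]1.   read 1 → write 0, move +1, go to s2
s2 | 0.0.0.0[1].   read 1 → write ., move +1, go to s0
s0 | 0.0.0.0.[.]
The non-blank tape span at halt is 0.0.0.0.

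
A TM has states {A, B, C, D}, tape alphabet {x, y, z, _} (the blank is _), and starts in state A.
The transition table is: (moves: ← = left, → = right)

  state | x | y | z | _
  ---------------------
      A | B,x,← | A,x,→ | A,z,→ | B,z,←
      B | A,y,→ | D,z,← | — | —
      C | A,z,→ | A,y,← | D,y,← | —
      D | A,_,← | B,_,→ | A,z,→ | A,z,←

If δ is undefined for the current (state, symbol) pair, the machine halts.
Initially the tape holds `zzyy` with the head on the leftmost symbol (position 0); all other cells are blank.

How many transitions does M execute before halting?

8

A | [z]zyy__   read z → write z, move →, go to A
A | z[z]yy__   read z → write z, move →, go to A
A | zz[y]y__   read y → write x, move →, go to A
A | zzx[y]__   read y → write x, move →, go to A
A | zzxx[_]_   read _ → write z, move ←, go to B
B | zzx[x]z_   read x → write y, move →, go to A
A | zzxy[z]_   read z → write z, move →, go to A
A | zzxyz[_]   read _ → write z, move ←, go to B
B | zzxy[z]z
M halts after 8 transitions.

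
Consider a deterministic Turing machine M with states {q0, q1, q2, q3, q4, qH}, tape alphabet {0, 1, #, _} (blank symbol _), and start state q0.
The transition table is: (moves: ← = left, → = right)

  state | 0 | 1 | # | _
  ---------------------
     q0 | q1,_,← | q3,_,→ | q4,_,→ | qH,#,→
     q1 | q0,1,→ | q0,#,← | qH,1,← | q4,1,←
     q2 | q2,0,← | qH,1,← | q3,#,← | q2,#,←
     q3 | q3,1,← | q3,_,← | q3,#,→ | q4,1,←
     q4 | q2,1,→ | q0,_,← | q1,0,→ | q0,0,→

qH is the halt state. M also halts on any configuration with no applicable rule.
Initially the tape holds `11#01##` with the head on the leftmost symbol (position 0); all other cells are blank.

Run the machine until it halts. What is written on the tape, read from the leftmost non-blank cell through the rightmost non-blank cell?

q0 | _[1]1#01##   read 1 → write _, move →, go to q3
q3 | __[1]#01##   read 1 → write _, move ←, go to q3
q3 | _[_]_#01##   read _ → write 1, move ←, go to q4
q4 | [_]1_#01##   read _ → write 0, move →, go to q0
q0 | 0[1]_#01##   read 1 → write _, move →, go to q3
q3 | 0_[_]#01##   read _ → write 1, move ←, go to q4
q4 | 0[_]1#01##   read _ → write 0, move →, go to q0
q0 | 00[1]#01##   read 1 → write _, move →, go to q3
q3 | 00_[#]01##   read # → write #, move →, go to q3
q3 | 00_#[0]1##   read 0 → write 1, move ←, go to q3
q3 | 00_[#]11##   read # → write #, move →, go to q3
q3 | 00_#[1]1##   read 1 → write _, move ←, go to q3
q3 | 00_[#]_1##   read # → write #, move →, go to q3
q3 | 00_#[_]1##   read _ → write 1, move ←, go to q4
q4 | 00_[#]11##   read # → write 0, move →, go to q1
q1 | 00_0[1]1##   read 1 → write #, move ←, go to q0
q0 | 00_[0]#1##   read 0 → write _, move ←, go to q1
q1 | 00[_]_#1##   read _ → write 1, move ←, go to q4
q4 | 0[0]1_#1##   read 0 → write 1, move →, go to q2
q2 | 01[1]_#1##   read 1 → write 1, move ←, go to qH
qH | 0[1]1_#1##
The non-blank tape span at halt is 011_#1##.

011_#1##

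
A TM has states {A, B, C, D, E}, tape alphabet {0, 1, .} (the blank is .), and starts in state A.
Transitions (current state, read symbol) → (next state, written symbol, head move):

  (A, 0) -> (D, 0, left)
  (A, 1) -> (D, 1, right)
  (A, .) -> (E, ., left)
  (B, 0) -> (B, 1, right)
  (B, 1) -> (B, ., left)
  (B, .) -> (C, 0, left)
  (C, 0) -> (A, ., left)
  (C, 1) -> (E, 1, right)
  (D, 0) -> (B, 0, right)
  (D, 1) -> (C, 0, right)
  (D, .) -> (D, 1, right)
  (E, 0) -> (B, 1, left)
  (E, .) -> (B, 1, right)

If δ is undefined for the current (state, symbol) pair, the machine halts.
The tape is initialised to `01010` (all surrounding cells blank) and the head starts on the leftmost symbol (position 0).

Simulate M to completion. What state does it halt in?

state=A head=0 tape=...[0]1010   (A,0)→(D,0,left)
state=D head=-1 tape=..[.]01010   (D,.)→(D,1,right)
state=D head=0 tape=..1[0]1010   (D,0)→(B,0,right)
state=B head=1 tape=..10[1]010   (B,1)→(B,.,left)
state=B head=0 tape=..1[0].010   (B,0)→(B,1,right)
state=B head=1 tape=..11[.]010   (B,.)→(C,0,left)
state=C head=0 tape=..1[1]0010   (C,1)→(E,1,right)
state=E head=1 tape=..11[0]010   (E,0)→(B,1,left)
state=B head=0 tape=..1[1]1010   (B,1)→(B,.,left)
state=B head=-1 tape=..[1].1010   (B,1)→(B,.,left)
state=B head=-2 tape=.[.]..1010   (B,.)→(C,0,left)
state=C head=-3 tape=[.]0..1010
No transition is defined for (C, .); M halts in state C.

C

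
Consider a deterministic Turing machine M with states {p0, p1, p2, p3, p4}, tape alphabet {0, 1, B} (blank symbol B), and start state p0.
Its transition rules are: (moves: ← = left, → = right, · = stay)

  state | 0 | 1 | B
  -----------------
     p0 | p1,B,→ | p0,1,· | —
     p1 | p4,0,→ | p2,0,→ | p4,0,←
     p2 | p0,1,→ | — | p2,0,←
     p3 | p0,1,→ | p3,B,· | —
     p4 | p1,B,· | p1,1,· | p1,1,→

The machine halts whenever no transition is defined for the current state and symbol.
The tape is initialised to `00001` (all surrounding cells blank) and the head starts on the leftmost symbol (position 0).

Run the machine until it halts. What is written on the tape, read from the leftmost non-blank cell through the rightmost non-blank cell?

01B011001

p0 | [0]0001BBBBB   read 0 → write B, move →, go to p1
p1 | B[0]001BBBBB   read 0 → write 0, move →, go to p4
p4 | B0[0]01BBBBB   read 0 → write B, move ·, go to p1
p1 | B0[B]01BBBBB   read B → write 0, move ←, go to p4
p4 | B[0]001BBBBB   read 0 → write B, move ·, go to p1
p1 | B[B]001BBBBB   read B → write 0, move ←, go to p4
p4 | [B]0001BBBBB   read B → write 1, move →, go to p1
p1 | 1[0]001BBBBB   read 0 → write 0, move →, go to p4
p4 | 10[0]01BBBBB   read 0 → write B, move ·, go to p1
p1 | 10[B]01BBBBB   read B → write 0, move ←, go to p4
p4 | 1[0]001BBBBB   read 0 → write B, move ·, go to p1
p1 | 1[B]001BBBBB   read B → write 0, move ←, go to p4
p4 | [1]0001BBBBB   read 1 → write 1, move ·, go to p1
p1 | [1]0001BBBBB   read 1 → write 0, move →, go to p2
p2 | 0[0]001BBBBB   read 0 → write 1, move →, go to p0
p0 | 01[0]01BBBBB   read 0 → write B, move →, go to p1
p1 | 01B[0]1BBBBB   read 0 → write 0, move →, go to p4
p4 | 01B0[1]BBBBB   read 1 → write 1, move ·, go to p1
p1 | 01B0[1]BBBBB   read 1 → write 0, move →, go to p2
p2 | 01B00[B]BBBB   read B → write 0, move ←, go to p2
p2 | 01B0[0]0BBBB   read 0 → write 1, move →, go to p0
p0 | 01B01[0]BBBB   read 0 → write B, move →, go to p1
p1 | 01B01B[B]BBB   read B → write 0, move ←, go to p4
p4 | 01B01[B]0BBB   read B → write 1, move →, go to p1
p1 | 01B011[0]BBB   read 0 → write 0, move →, go to p4
p4 | 01B0110[B]BB   read B → write 1, move →, go to p1
p1 | 01B01101[B]B   read B → write 0, move ←, go to p4
p4 | 01B0110[1]0B   read 1 → write 1, move ·, go to p1
p1 | 01B0110[1]0B   read 1 → write 0, move →, go to p2
p2 | 01B01100[0]B   read 0 → write 1, move →, go to p0
p0 | 01B011001[B]
The non-blank tape span at halt is 01B011001.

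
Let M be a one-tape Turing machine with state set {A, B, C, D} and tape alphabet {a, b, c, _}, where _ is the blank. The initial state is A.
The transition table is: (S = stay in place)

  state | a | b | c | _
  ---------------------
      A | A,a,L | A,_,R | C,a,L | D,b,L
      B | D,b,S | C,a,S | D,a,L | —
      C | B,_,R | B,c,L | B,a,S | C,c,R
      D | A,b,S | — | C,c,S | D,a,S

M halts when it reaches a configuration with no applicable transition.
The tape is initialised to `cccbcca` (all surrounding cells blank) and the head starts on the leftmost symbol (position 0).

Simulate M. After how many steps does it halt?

12

A | _[c]ccbcca   read c → write a, move L, go to C
C | [_]accbcca   read _ → write c, move R, go to C
C | c[a]ccbcca   read a → write _, move R, go to B
B | c_[c]cbcca   read c → write a, move L, go to D
D | c[_]acbcca   read _ → write a, move S, go to D
D | c[a]acbcca   read a → write b, move S, go to A
A | c[b]acbcca   read b → write _, move R, go to A
A | c_[a]cbcca   read a → write a, move L, go to A
A | c[_]acbcca   read _ → write b, move L, go to D
D | [c]bacbcca   read c → write c, move S, go to C
C | [c]bacbcca   read c → write a, move S, go to B
B | [a]bacbcca   read a → write b, move S, go to D
D | [b]bacbcca
M halts after 12 transitions.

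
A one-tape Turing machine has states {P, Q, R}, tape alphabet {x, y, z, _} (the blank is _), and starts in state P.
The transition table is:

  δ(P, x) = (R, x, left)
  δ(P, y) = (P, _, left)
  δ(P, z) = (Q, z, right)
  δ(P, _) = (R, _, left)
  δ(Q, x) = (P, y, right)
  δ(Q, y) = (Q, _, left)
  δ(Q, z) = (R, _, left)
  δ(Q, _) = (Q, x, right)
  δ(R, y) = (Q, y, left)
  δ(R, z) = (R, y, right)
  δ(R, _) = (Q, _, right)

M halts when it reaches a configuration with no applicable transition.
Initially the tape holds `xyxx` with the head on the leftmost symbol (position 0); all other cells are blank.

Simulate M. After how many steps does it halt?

17

P | __[x]yxx   read x → write x, move left, go to R
R | _[_]xyxx   read _ → write _, move right, go to Q
Q | __[x]yxx   read x → write y, move right, go to P
P | __y[y]xx   read y → write _, move left, go to P
P | __[y]_xx   read y → write _, move left, go to P
P | _[_]__xx   read _ → write _, move left, go to R
R | [_]___xx   read _ → write _, move right, go to Q
Q | _[_]__xx   read _ → write x, move right, go to Q
Q | _x[_]_xx   read _ → write x, move right, go to Q
Q | _xx[_]xx   read _ → write x, move right, go to Q
Q | _xxx[x]x   read x → write y, move right, go to P
P | _xxxy[x]   read x → write x, move left, go to R
R | _xxx[y]x   read y → write y, move left, go to Q
Q | _xx[x]yx   read x → write y, move right, go to P
P | _xxy[y]x   read y → write _, move left, go to P
P | _xx[y]_x   read y → write _, move left, go to P
P | _x[x]__x   read x → write x, move left, go to R
R | _[x]x__x
M halts after 17 transitions.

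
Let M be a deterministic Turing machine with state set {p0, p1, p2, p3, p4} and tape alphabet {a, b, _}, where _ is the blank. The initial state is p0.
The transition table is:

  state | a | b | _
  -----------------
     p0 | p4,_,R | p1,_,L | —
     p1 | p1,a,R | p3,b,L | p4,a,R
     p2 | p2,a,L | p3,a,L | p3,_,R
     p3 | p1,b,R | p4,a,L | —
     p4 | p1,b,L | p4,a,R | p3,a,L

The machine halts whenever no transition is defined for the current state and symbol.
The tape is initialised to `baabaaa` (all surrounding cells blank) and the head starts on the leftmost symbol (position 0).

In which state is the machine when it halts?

state=p0 head=0 tape=___[b]aabaaa   (p0,b)→(p1,_,L)
state=p1 head=-1 tape=__[_]_aabaaa   (p1,_)→(p4,a,R)
state=p4 head=0 tape=__a[_]aabaaa   (p4,_)→(p3,a,L)
state=p3 head=-1 tape=__[a]aaabaaa   (p3,a)→(p1,b,R)
state=p1 head=0 tape=__b[a]aabaaa   (p1,a)→(p1,a,R)
state=p1 head=1 tape=__ba[a]abaaa   (p1,a)→(p1,a,R)
state=p1 head=2 tape=__baa[a]baaa   (p1,a)→(p1,a,R)
state=p1 head=3 tape=__baaa[b]aaa   (p1,b)→(p3,b,L)
state=p3 head=2 tape=__baa[a]baaa   (p3,a)→(p1,b,R)
state=p1 head=3 tape=__baab[b]aaa   (p1,b)→(p3,b,L)
state=p3 head=2 tape=__baa[b]baaa   (p3,b)→(p4,a,L)
state=p4 head=1 tape=__ba[a]abaaa   (p4,a)→(p1,b,L)
state=p1 head=0 tape=__b[a]babaaa   (p1,a)→(p1,a,R)
state=p1 head=1 tape=__ba[b]abaaa   (p1,b)→(p3,b,L)
state=p3 head=0 tape=__b[a]babaaa   (p3,a)→(p1,b,R)
state=p1 head=1 tape=__bb[b]abaaa   (p1,b)→(p3,b,L)
state=p3 head=0 tape=__b[b]babaaa   (p3,b)→(p4,a,L)
state=p4 head=-1 tape=__[b]ababaaa   (p4,b)→(p4,a,R)
state=p4 head=0 tape=__a[a]babaaa   (p4,a)→(p1,b,L)
state=p1 head=-1 tape=__[a]bbabaaa   (p1,a)→(p1,a,R)
state=p1 head=0 tape=__a[b]babaaa   (p1,b)→(p3,b,L)
state=p3 head=-1 tape=__[a]bbabaaa   (p3,a)→(p1,b,R)
state=p1 head=0 tape=__b[b]babaaa   (p1,b)→(p3,b,L)
state=p3 head=-1 tape=__[b]bbabaaa   (p3,b)→(p4,a,L)
state=p4 head=-2 tape=_[_]abbabaaa   (p4,_)→(p3,a,L)
state=p3 head=-3 tape=[_]aabbabaaa
No transition is defined for (p3, _); M halts in state p3.

p3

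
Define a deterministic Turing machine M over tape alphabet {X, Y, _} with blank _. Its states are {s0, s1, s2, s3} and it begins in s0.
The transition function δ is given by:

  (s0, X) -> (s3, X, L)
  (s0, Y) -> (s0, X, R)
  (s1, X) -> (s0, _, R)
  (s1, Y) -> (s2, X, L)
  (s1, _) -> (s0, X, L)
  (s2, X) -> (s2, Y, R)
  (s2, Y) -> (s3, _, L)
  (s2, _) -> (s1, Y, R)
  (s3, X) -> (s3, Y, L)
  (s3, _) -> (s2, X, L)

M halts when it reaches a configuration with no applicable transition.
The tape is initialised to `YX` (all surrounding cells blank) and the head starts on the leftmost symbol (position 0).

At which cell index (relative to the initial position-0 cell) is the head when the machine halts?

-2

s0 | ____[Y]X   read Y → write X, move R, go to s0
s0 | ____X[X]   read X → write X, move L, go to s3
s3 | ____[X]X   read X → write Y, move L, go to s3
s3 | ___[_]YX   read _ → write X, move L, go to s2
s2 | __[_]XYX   read _ → write Y, move R, go to s1
s1 | __Y[X]YX   read X → write _, move R, go to s0
s0 | __Y_[Y]X   read Y → write X, move R, go to s0
s0 | __Y_X[X]   read X → write X, move L, go to s3
s3 | __Y_[X]X   read X → write Y, move L, go to s3
s3 | __Y[_]YX   read _ → write X, move L, go to s2
s2 | __[Y]XYX   read Y → write _, move L, go to s3
s3 | _[_]_XYX   read _ → write X, move L, go to s2
s2 | [_]X_XYX   read _ → write Y, move R, go to s1
s1 | Y[X]_XYX   read X → write _, move R, go to s0
s0 | Y_[_]XYX
At halt the head is at cell -2.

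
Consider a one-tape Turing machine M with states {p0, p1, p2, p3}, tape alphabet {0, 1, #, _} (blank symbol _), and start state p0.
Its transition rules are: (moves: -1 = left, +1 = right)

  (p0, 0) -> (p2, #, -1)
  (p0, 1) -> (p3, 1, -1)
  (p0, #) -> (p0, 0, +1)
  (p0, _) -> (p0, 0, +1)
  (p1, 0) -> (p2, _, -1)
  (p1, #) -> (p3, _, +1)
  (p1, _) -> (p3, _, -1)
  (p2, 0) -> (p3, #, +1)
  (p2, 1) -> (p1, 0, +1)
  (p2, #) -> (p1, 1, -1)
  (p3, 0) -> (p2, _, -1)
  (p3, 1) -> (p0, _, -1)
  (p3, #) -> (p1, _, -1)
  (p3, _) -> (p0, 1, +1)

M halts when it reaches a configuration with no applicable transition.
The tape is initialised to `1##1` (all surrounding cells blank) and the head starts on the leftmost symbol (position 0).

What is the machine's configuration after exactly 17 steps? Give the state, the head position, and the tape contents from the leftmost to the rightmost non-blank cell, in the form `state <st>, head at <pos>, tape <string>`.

p0 | __[1]##1   read 1 → write 1, move -1, go to p3
p3 | _[_]1##1   read _ → write 1, move +1, go to p0
p0 | _1[1]##1   read 1 → write 1, move -1, go to p3
p3 | _[1]1##1   read 1 → write _, move -1, go to p0
p0 | [_]_1##1   read _ → write 0, move +1, go to p0
p0 | 0[_]1##1   read _ → write 0, move +1, go to p0
p0 | 00[1]##1   read 1 → write 1, move -1, go to p3
p3 | 0[0]1##1   read 0 → write _, move -1, go to p2
p2 | [0]_1##1   read 0 → write #, move +1, go to p3
p3 | #[_]1##1   read _ → write 1, move +1, go to p0
p0 | #1[1]##1   read 1 → write 1, move -1, go to p3
p3 | #[1]1##1   read 1 → write _, move -1, go to p0
p0 | [#]_1##1   read # → write 0, move +1, go to p0
p0 | 0[_]1##1   read _ → write 0, move +1, go to p0
p0 | 00[1]##1   read 1 → write 1, move -1, go to p3
p3 | 0[0]1##1   read 0 → write _, move -1, go to p2
p2 | [0]_1##1   read 0 → write #, move +1, go to p3
p3 | #[_]1##1
After 17 steps: state p3, head at -1, tape #_1##1.

state p3, head at -1, tape #_1##1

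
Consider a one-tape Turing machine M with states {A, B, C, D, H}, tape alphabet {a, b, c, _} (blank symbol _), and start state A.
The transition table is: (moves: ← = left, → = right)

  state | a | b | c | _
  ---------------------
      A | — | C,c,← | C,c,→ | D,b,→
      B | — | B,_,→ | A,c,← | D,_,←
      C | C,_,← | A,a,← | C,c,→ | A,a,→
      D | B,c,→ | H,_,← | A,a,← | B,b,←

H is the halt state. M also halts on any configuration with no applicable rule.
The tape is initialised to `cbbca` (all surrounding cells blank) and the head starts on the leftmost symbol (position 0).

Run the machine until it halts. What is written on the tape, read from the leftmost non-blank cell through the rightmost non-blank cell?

state=A head=0 tape=[c]bbca___   (A,c)→(C,c,→)
state=C head=1 tape=c[b]bca___   (C,b)→(A,a,←)
state=A head=0 tape=[c]abca___   (A,c)→(C,c,→)
state=C head=1 tape=c[a]bca___   (C,a)→(C,_,←)
state=C head=0 tape=[c]_bca___   (C,c)→(C,c,→)
state=C head=1 tape=c[_]bca___   (C,_)→(A,a,→)
state=A head=2 tape=ca[b]ca___   (A,b)→(C,c,←)
state=C head=1 tape=c[a]cca___   (C,a)→(C,_,←)
state=C head=0 tape=[c]_cca___   (C,c)→(C,c,→)
state=C head=1 tape=c[_]cca___   (C,_)→(A,a,→)
state=A head=2 tape=ca[c]ca___   (A,c)→(C,c,→)
state=C head=3 tape=cac[c]a___   (C,c)→(C,c,→)
state=C head=4 tape=cacc[a]___   (C,a)→(C,_,←)
state=C head=3 tape=cac[c]____   (C,c)→(C,c,→)
state=C head=4 tape=cacc[_]___   (C,_)→(A,a,→)
state=A head=5 tape=cacca[_]__   (A,_)→(D,b,→)
state=D head=6 tape=caccab[_]_   (D,_)→(B,b,←)
state=B head=5 tape=cacca[b]b_   (B,b)→(B,_,→)
state=B head=6 tape=cacca_[b]_   (B,b)→(B,_,→)
state=B head=7 tape=cacca__[_]   (B,_)→(D,_,←)
state=D head=6 tape=cacca_[_]_   (D,_)→(B,b,←)
state=B head=5 tape=cacca[_]b_   (B,_)→(D,_,←)
state=D head=4 tape=cacc[a]_b_   (D,a)→(B,c,→)
state=B head=5 tape=caccc[_]b_   (B,_)→(D,_,←)
state=D head=4 tape=cacc[c]_b_   (D,c)→(A,a,←)
state=A head=3 tape=cac[c]a_b_   (A,c)→(C,c,→)
state=C head=4 tape=cacc[a]_b_   (C,a)→(C,_,←)
state=C head=3 tape=cac[c]__b_   (C,c)→(C,c,→)
state=C head=4 tape=cacc[_]_b_   (C,_)→(A,a,→)
state=A head=5 tape=cacca[_]b_   (A,_)→(D,b,→)
state=D head=6 tape=caccab[b]_   (D,b)→(H,_,←)
state=H head=5 tape=cacca[b]__
The non-blank tape span at halt is caccab.

caccab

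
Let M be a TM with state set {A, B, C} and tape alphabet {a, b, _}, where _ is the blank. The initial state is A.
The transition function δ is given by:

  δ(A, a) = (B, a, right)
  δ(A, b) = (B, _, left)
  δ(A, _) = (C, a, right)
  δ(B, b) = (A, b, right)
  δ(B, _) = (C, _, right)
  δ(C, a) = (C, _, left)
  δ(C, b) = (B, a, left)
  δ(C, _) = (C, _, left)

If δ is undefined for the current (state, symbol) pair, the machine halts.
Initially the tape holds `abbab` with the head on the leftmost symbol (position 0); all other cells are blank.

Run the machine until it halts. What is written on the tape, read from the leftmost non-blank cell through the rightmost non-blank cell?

aa__b

state=A head=0 tape=[a]bbab   (A,a)→(B,a,right)
state=B head=1 tape=a[b]bab   (B,b)→(A,b,right)
state=A head=2 tape=ab[b]ab   (A,b)→(B,_,left)
state=B head=1 tape=a[b]_ab   (B,b)→(A,b,right)
state=A head=2 tape=ab[_]ab   (A,_)→(C,a,right)
state=C head=3 tape=aba[a]b   (C,a)→(C,_,left)
state=C head=2 tape=ab[a]_b   (C,a)→(C,_,left)
state=C head=1 tape=a[b]__b   (C,b)→(B,a,left)
state=B head=0 tape=[a]a__b
The non-blank tape span at halt is aa__b.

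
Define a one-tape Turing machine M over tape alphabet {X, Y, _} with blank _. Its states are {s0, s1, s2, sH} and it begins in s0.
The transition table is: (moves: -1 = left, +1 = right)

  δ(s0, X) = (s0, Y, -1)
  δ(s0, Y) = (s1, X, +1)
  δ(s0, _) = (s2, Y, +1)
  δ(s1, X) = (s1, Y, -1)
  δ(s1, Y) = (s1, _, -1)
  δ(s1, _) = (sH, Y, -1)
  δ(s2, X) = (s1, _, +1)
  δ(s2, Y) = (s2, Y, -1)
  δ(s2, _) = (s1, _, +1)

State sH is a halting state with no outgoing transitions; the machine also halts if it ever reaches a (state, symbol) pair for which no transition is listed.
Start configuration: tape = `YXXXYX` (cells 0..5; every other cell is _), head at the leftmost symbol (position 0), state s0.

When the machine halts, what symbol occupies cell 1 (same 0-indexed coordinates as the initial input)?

Y

state=s0 head=0 tape=__[Y]XXXYX   (s0,Y)→(s1,X,+1)
state=s1 head=1 tape=__X[X]XXYX   (s1,X)→(s1,Y,-1)
state=s1 head=0 tape=__[X]YXXYX   (s1,X)→(s1,Y,-1)
state=s1 head=-1 tape=_[_]YYXXYX   (s1,_)→(sH,Y,-1)
state=sH head=-2 tape=[_]YYYXXYX
Cell 1 holds Y when M halts.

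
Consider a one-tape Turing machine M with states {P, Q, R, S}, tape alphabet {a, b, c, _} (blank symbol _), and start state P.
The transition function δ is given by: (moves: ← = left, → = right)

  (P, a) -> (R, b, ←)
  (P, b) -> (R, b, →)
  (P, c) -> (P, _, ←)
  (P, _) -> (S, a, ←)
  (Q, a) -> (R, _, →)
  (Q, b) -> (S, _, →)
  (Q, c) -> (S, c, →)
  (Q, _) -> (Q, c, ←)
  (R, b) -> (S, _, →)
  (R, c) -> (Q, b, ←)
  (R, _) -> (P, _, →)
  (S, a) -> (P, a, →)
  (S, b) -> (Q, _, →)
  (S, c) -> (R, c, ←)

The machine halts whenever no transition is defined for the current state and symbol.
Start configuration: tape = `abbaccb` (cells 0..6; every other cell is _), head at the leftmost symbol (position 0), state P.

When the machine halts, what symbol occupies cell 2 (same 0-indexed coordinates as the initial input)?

P | _[a]bbaccb   read a → write b, move ←, go to R
R | [_]bbbaccb   read _ → write _, move →, go to P
P | _[b]bbaccb   read b → write b, move →, go to R
R | _b[b]baccb   read b → write _, move →, go to S
S | _b_[b]accb   read b → write _, move →, go to Q
Q | _b__[a]ccb   read a → write _, move →, go to R
R | _b___[c]cb   read c → write b, move ←, go to Q
Q | _b__[_]bcb   read _ → write c, move ←, go to Q
Q | _b_[_]cbcb   read _ → write c, move ←, go to Q
Q | _b[_]ccbcb   read _ → write c, move ←, go to Q
Q | _[b]cccbcb   read b → write _, move →, go to S
S | __[c]ccbcb   read c → write c, move ←, go to R
R | _[_]cccbcb   read _ → write _, move →, go to P
P | __[c]ccbcb   read c → write _, move ←, go to P
P | _[_]_ccbcb   read _ → write a, move ←, go to S
S | [_]a_ccbcb
Cell 2 holds c when M halts.

c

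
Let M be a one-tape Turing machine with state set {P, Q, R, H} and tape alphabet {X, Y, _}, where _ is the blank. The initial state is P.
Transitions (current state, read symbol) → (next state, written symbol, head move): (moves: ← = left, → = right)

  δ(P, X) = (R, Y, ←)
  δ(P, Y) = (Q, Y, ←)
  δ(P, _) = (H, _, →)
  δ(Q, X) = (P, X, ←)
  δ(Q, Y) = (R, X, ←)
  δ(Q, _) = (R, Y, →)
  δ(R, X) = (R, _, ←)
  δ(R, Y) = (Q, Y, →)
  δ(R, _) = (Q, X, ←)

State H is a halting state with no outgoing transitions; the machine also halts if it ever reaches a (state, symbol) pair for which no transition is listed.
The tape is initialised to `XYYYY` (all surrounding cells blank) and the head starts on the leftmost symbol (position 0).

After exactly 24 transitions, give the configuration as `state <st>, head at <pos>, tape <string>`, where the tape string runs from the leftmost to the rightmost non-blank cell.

state=P head=0 tape=_____[X]YYYY   (P,X)→(R,Y,←)
state=R head=-1 tape=____[_]YYYYY   (R,_)→(Q,X,←)
state=Q head=-2 tape=___[_]XYYYYY   (Q,_)→(R,Y,→)
state=R head=-1 tape=___Y[X]YYYYY   (R,X)→(R,_,←)
state=R head=-2 tape=___[Y]_YYYYY   (R,Y)→(Q,Y,→)
state=Q head=-1 tape=___Y[_]YYYYY   (Q,_)→(R,Y,→)
state=R head=0 tape=___YY[Y]YYYY   (R,Y)→(Q,Y,→)
state=Q head=1 tape=___YYY[Y]YYY   (Q,Y)→(R,X,←)
state=R head=0 tape=___YY[Y]XYYY   (R,Y)→(Q,Y,→)
state=Q head=1 tape=___YYY[X]YYY   (Q,X)→(P,X,←)
state=P head=0 tape=___YY[Y]XYYY   (P,Y)→(Q,Y,←)
state=Q head=-1 tape=___Y[Y]YXYYY   (Q,Y)→(R,X,←)
state=R head=-2 tape=___[Y]XYXYYY   (R,Y)→(Q,Y,→)
state=Q head=-1 tape=___Y[X]YXYYY   (Q,X)→(P,X,←)
state=P head=-2 tape=___[Y]XYXYYY   (P,Y)→(Q,Y,←)
state=Q head=-3 tape=__[_]YXYXYYY   (Q,_)→(R,Y,→)
state=R head=-2 tape=__Y[Y]XYXYYY   (R,Y)→(Q,Y,→)
state=Q head=-1 tape=__YY[X]YXYYY   (Q,X)→(P,X,←)
state=P head=-2 tape=__Y[Y]XYXYYY   (P,Y)→(Q,Y,←)
state=Q head=-3 tape=__[Y]YXYXYYY   (Q,Y)→(R,X,←)
state=R head=-4 tape=_[_]XYXYXYYY   (R,_)→(Q,X,←)
state=Q head=-5 tape=[_]XXYXYXYYY   (Q,_)→(R,Y,→)
state=R head=-4 tape=Y[X]XYXYXYYY   (R,X)→(R,_,←)
state=R head=-5 tape=[Y]_XYXYXYYY   (R,Y)→(Q,Y,→)
state=Q head=-4 tape=Y[_]XYXYXYYY
After 24 steps: state Q, head at -4, tape Y_XYXYXYYY.

state Q, head at -4, tape Y_XYXYXYYY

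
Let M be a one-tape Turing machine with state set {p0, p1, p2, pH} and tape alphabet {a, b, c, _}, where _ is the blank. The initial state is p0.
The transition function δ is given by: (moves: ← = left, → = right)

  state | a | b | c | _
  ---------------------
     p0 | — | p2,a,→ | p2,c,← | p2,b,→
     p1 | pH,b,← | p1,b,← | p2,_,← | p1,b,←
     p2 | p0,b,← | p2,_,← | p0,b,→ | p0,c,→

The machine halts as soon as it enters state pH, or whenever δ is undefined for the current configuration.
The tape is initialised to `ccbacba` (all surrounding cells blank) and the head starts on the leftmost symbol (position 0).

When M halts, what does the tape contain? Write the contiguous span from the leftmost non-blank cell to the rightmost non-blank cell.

state=p0 head=0 tape=___[c]cbacba   (p0,c)→(p2,c,←)
state=p2 head=-1 tape=__[_]ccbacba   (p2,_)→(p0,c,→)
state=p0 head=0 tape=__c[c]cbacba   (p0,c)→(p2,c,←)
state=p2 head=-1 tape=__[c]ccbacba   (p2,c)→(p0,b,→)
state=p0 head=0 tape=__b[c]cbacba   (p0,c)→(p2,c,←)
state=p2 head=-1 tape=__[b]ccbacba   (p2,b)→(p2,_,←)
state=p2 head=-2 tape=_[_]_ccbacba   (p2,_)→(p0,c,→)
state=p0 head=-1 tape=_c[_]ccbacba   (p0,_)→(p2,b,→)
state=p2 head=0 tape=_cb[c]cbacba   (p2,c)→(p0,b,→)
state=p0 head=1 tape=_cbb[c]bacba   (p0,c)→(p2,c,←)
state=p2 head=0 tape=_cb[b]cbacba   (p2,b)→(p2,_,←)
state=p2 head=-1 tape=_c[b]_cbacba   (p2,b)→(p2,_,←)
state=p2 head=-2 tape=_[c]__cbacba   (p2,c)→(p0,b,→)
state=p0 head=-1 tape=_b[_]_cbacba   (p0,_)→(p2,b,→)
state=p2 head=0 tape=_bb[_]cbacba   (p2,_)→(p0,c,→)
state=p0 head=1 tape=_bbc[c]bacba   (p0,c)→(p2,c,←)
state=p2 head=0 tape=_bb[c]cbacba   (p2,c)→(p0,b,→)
state=p0 head=1 tape=_bbb[c]bacba   (p0,c)→(p2,c,←)
state=p2 head=0 tape=_bb[b]cbacba   (p2,b)→(p2,_,←)
state=p2 head=-1 tape=_b[b]_cbacba   (p2,b)→(p2,_,←)
state=p2 head=-2 tape=_[b]__cbacba   (p2,b)→(p2,_,←)
state=p2 head=-3 tape=[_]___cbacba   (p2,_)→(p0,c,→)
state=p0 head=-2 tape=c[_]__cbacba   (p0,_)→(p2,b,→)
state=p2 head=-1 tape=cb[_]_cbacba   (p2,_)→(p0,c,→)
state=p0 head=0 tape=cbc[_]cbacba   (p0,_)→(p2,b,→)
state=p2 head=1 tape=cbcb[c]bacba   (p2,c)→(p0,b,→)
state=p0 head=2 tape=cbcbb[b]acba   (p0,b)→(p2,a,→)
state=p2 head=3 tape=cbcbba[a]cba   (p2,a)→(p0,b,←)
state=p0 head=2 tape=cbcbb[a]bcba
The non-blank tape span at halt is cbcbbabcba.

cbcbbabcba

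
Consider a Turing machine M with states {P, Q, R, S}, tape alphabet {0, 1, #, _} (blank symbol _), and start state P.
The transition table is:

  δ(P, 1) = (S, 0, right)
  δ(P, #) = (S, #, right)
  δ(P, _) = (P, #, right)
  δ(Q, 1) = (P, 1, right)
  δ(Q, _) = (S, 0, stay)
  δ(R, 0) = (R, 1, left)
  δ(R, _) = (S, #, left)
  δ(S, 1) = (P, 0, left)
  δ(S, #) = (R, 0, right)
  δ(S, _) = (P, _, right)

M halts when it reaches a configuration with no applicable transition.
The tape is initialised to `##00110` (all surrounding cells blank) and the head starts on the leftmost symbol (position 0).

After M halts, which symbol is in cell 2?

P | [#]#00110   read # → write #, move right, go to S
S | #[#]00110   read # → write 0, move right, go to R
R | #0[0]0110   read 0 → write 1, move left, go to R
R | #[0]10110   read 0 → write 1, move left, go to R
R | [#]110110
Cell 2 holds 1 when M halts.

1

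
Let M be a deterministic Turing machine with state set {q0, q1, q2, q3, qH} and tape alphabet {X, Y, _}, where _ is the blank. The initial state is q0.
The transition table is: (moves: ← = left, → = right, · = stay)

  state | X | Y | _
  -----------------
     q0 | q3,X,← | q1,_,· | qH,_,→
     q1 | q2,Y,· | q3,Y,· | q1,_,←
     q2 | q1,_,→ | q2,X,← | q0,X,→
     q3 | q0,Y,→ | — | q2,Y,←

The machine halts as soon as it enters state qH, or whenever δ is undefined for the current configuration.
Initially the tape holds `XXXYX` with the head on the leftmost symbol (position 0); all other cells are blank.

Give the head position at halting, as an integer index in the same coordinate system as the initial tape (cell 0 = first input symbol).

-3

q0 | ___[X]XXYX   read X → write X, move ←, go to q3
q3 | __[_]XXXYX   read _ → write Y, move ←, go to q2
q2 | _[_]YXXXYX   read _ → write X, move →, go to q0
q0 | _X[Y]XXXYX   read Y → write _, move ·, go to q1
q1 | _X[_]XXXYX   read _ → write _, move ←, go to q1
q1 | _[X]_XXXYX   read X → write Y, move ·, go to q2
q2 | _[Y]_XXXYX   read Y → write X, move ←, go to q2
q2 | [_]X_XXXYX   read _ → write X, move →, go to q0
q0 | X[X]_XXXYX   read X → write X, move ←, go to q3
q3 | [X]X_XXXYX   read X → write Y, move →, go to q0
q0 | Y[X]_XXXYX   read X → write X, move ←, go to q3
q3 | [Y]X_XXXYX
At halt the head is at cell -3.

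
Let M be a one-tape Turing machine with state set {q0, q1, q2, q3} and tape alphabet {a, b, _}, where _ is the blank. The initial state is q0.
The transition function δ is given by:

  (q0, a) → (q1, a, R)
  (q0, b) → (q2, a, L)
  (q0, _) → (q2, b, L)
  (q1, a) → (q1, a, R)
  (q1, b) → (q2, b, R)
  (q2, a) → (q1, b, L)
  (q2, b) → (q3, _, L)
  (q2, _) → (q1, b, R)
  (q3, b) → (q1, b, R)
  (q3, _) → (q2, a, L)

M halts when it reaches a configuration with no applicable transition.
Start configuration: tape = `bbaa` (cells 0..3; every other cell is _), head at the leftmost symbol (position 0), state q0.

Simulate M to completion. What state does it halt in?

q0 | _[b]baa   read b → write a, move L, go to q2
q2 | [_]abaa   read _ → write b, move R, go to q1
q1 | b[a]baa   read a → write a, move R, go to q1
q1 | ba[b]aa   read b → write b, move R, go to q2
q2 | bab[a]a   read a → write b, move L, go to q1
q1 | ba[b]ba   read b → write b, move R, go to q2
q2 | bab[b]a   read b → write _, move L, go to q3
q3 | ba[b]_a   read b → write b, move R, go to q1
q1 | bab[_]a
No transition is defined for (q1, _); M halts in state q1.

q1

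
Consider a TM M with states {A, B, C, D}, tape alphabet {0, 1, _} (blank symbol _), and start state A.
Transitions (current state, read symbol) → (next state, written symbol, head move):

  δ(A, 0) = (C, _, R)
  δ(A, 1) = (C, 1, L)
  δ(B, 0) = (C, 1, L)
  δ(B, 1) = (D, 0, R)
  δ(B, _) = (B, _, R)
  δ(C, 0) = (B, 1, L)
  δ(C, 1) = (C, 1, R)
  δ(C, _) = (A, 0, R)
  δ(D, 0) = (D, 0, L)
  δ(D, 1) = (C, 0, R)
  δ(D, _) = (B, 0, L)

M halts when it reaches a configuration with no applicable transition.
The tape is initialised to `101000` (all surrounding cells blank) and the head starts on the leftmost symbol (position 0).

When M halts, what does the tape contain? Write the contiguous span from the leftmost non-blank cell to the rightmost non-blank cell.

00001000

A | __[1]01000__   read 1 → write 1, move L, go to C
C | _[_]101000__   read _ → write 0, move R, go to A
A | _0[1]01000__   read 1 → write 1, move L, go to C
C | _[0]101000__   read 0 → write 1, move L, go to B
B | [_]1101000__   read _ → write _, move R, go to B
B | _[1]101000__   read 1 → write 0, move R, go to D
D | _0[1]01000__   read 1 → write 0, move R, go to C
C | _00[0]1000__   read 0 → write 1, move L, go to B
B | _0[0]11000__   read 0 → write 1, move L, go to C
C | _[0]111000__   read 0 → write 1, move L, go to B
B | [_]1111000__   read _ → write _, move R, go to B
B | _[1]111000__   read 1 → write 0, move R, go to D
D | _0[1]11000__   read 1 → write 0, move R, go to C
C | _00[1]1000__   read 1 → write 1, move R, go to C
C | _001[1]000__   read 1 → write 1, move R, go to C
C | _0011[0]00__   read 0 → write 1, move L, go to B
B | _001[1]100__   read 1 → write 0, move R, go to D
D | _0010[1]00__   read 1 → write 0, move R, go to C
C | _00100[0]0__   read 0 → write 1, move L, go to B
B | _0010[0]10__   read 0 → write 1, move L, go to C
C | _001[0]110__   read 0 → write 1, move L, go to B
B | _00[1]1110__   read 1 → write 0, move R, go to D
D | _000[1]110__   read 1 → write 0, move R, go to C
C | _0000[1]10__   read 1 → write 1, move R, go to C
C | _00001[1]0__   read 1 → write 1, move R, go to C
C | _000011[0]__   read 0 → write 1, move L, go to B
B | _00001[1]1__   read 1 → write 0, move R, go to D
D | _000010[1]__   read 1 → write 0, move R, go to C
C | _0000100[_]_   read _ → write 0, move R, go to A
A | _00001000[_]
The non-blank tape span at halt is 00001000.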